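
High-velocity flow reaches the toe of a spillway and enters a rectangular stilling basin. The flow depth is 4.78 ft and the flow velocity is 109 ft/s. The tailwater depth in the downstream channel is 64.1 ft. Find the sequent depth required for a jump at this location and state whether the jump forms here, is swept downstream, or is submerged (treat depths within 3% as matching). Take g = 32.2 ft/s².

Fr₁ = V₁/√(g·y₁) = 109/√(32.2×4.78) = 8.79.
From the momentum equation for a rectangular channel, y₂/y₁ = ½[√(1 + 8Fr₁²) − 1] = ½[√618.5 − 1] = 11.9.
y₂ = 11.9 × 4.78 = 57.1 ft.
Tailwater y_tw = 64.1 ft: y_tw > y₂, so the jump is submerged.

y₂ = 57.1 ft; the jump is submerged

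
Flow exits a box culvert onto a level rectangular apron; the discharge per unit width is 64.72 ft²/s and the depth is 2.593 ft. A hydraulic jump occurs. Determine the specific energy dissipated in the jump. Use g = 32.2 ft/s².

ΔE = 2.624 ft

V₁ = q/y₁ = 64.72/2.593 = 24.96 ft/s. Fr₁ = V₁/√(g·y₁) = 24.96/√(32.2×2.593) = 2.732.
Conjugate-depth relation: y₂/y₁ = ½[√(1 + 8Fr₁²) − 1] = ½[√60.690 − 1] = 3.395.
y₂ = 3.395 × 2.593 = 8.804 ft.
V₂ = q/y₂ = 64.72/8.804 = 7.351 ft/s. E₁ = y₁ + V₁²/2g = 12.27 ft; E₂ = y₂ + V₂²/2g = 9.643 ft. ΔE = E₁ − E₂ = 2.624 ft.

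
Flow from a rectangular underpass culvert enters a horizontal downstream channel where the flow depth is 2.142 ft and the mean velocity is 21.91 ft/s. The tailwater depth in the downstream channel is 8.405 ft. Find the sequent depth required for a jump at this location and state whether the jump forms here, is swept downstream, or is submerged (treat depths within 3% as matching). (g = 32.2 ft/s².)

Fr₁ = V₁/√(g·y₁) = 21.91/√(32.2×2.142) = 2.638.
From the momentum equation for a rectangular channel, y₂/y₁ = ½[√(1 + 8Fr₁²) − 1] = ½[√56.680 − 1] = 3.264.
y₂ = 3.264 × 2.142 = 6.992 ft.
Tailwater y_tw = 8.405 ft: y_tw > y₂, so the jump is submerged.

y₂ = 6.992 ft; the jump is submerged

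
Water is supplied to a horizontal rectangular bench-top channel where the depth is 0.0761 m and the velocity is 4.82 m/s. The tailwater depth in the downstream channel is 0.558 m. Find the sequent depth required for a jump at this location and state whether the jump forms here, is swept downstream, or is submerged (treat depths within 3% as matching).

Fr₁ = V₁/√(g·y₁) = 4.82/√(9.81×0.0761) = 5.58.
Bélanger equation: y₂/y₁ = ½[√(1 + 8Fr₁²) − 1] = ½[√250.0 − 1] = 7.41.
y₂ = 7.41 × 0.0761 = 0.564 m.
Tailwater y_tw = 0.558 m: y_tw ≈ y₂, so the jump forms here.

y₂ = 0.564 m; the jump forms here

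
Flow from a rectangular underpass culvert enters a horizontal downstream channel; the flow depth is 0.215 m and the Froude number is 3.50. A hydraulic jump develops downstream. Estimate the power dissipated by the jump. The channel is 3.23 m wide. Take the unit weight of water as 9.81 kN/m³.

Fr₁ = 3.50 (given).
From the momentum equation for a rectangular channel, y₂/y₁ = ½[√(1 + 8Fr₁²) − 1] = ½[√99.00 − 1] = 4.47.
y₂ = 4.47 × 0.215 = 0.962 m.
V₁ = Fr₁·√(g·y₁) = 3.50×√(9.81×0.215) = 5.08 m/s; q = V₁·y₁ = 1.09 m²/s. V₂ = q/y₂ = 1.09/0.962 = 1.14 m/s. E₁ = y₁ + V₁²/2g = 1.53 m; E₂ = y₂ + V₂²/2g = 1.03 m. ΔE = E₁ − E₂ = 0.504 m.
Q = q·b = 1.09 × 3.23 = 3.53 m³/s. P = γ·Q·ΔE = 9.81 × 3.53 × 0.504 = 17.5 kW.

P = 17.5 kW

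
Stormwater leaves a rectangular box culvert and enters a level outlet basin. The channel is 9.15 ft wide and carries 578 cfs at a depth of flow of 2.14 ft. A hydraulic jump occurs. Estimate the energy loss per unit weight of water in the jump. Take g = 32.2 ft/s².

ΔE = 5.27 ft

q = Q/b = 578/9.15 = 63.2 ft²/s; V₁ = q/y₁ = 29.5 ft/s. Fr₁ = V₁/√(g·y₁) = 3.56.
Bélanger equation: y₂/y₁ = ½[√(1 + 8Fr₁²) − 1] = ½[√102.2 − 1] = 4.55.
y₂ = 4.55 × 2.14 = 9.74 ft.
Head loss: ΔE = (y₂ − y₁)³/(4y₁y₂) = (9.74 − 2.14)³/(4×2.14×9.74) = 440/83.4 = 5.27 ft.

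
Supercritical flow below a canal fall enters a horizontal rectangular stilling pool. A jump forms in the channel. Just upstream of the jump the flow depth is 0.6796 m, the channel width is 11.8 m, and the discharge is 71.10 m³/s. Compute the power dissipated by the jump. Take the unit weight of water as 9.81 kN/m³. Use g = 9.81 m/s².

P = 1046 kW

q = Q/b = 71.10/11.8 = 6.025 m²/s; V₁ = q/y₁ = 8.866 m/s. Fr₁ = V₁/√(g·y₁) = 3.434.
Conjugate-depth relation: y₂/y₁ = ½[√(1 + 8Fr₁²) − 1] = ½[√95.327 − 1] = 4.382.
y₂ = 4.382 × 0.6796 = 2.978 m.
V₂ = q/y₂ = 6.025/2.978 = 2.023 m/s. E₁ = y₁ + V₁²/2g = 4.686 m; E₂ = y₂ + V₂²/2g = 3.187 m. ΔE = E₁ − E₂ = 1.500 m.
P = γ·Q·ΔE = 9.81 × 71.10 × 1.500 = 1046 kW.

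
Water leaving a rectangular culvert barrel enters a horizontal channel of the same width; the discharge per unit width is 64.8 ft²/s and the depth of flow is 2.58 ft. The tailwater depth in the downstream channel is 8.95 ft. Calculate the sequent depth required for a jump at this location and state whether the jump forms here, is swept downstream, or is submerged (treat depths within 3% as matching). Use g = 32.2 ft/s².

V₁ = q/y₁ = 64.8/2.58 = 25.1 ft/s. Fr₁ = V₁/√(g·y₁) = 25.1/√(32.2×2.58) = 2.76.
Bélanger equation: y₂/y₁ = ½[√(1 + 8Fr₁²) − 1] = ½[√61.75 − 1] = 3.43.
y₂ = 3.43 × 2.58 = 8.85 ft.
Tailwater y_tw = 8.95 ft: y_tw ≈ y₂, so the jump forms here.

y₂ = 8.85 ft; the jump forms here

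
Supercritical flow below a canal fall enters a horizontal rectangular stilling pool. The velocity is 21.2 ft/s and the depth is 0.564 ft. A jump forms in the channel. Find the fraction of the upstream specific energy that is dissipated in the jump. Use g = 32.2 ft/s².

ΔE/E₁ = 0.488 (48.8%)

Fr₁ = V₁/√(g·y₁) = 21.2/√(32.2×0.564) = 4.97.
Bélanger equation: y₂/y₁ = ½[√(1 + 8Fr₁²) − 1] = ½[√199.0 − 1] = 6.55.
y₂ = 6.55 × 0.564 = 3.70 ft.
E₁ = y₁ + V₁²/2g = 7.54 ft. ΔE = (y₂ − y₁)³/(4y₁y₂) = 3.68 ft. ΔE/E₁ = 3.68/7.54 = 0.488.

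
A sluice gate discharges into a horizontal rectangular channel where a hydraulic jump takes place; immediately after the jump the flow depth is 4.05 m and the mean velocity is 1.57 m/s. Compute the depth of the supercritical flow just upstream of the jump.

Fr₂ = V₂/√(g·y₂) = 1.57/√(9.81×4.05) = 0.249.
The Bélanger relation is symmetric: y₁/y₂ = ½[√(1 + 8Fr₂²) − 1] = ½[√1.496 − 1] = 0.112.
y₁ = 0.112 × 4.05 = 0.452 m.

y₁ = 0.452 m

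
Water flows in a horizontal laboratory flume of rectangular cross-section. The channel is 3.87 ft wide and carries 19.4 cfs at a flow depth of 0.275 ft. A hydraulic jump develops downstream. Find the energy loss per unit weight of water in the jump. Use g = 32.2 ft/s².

ΔE = 3.11 ft

q = Q/b = 19.4/3.87 = 5.01 ft²/s; V₁ = q/y₁ = 18.2 ft/s. Fr₁ = V₁/√(g·y₁) = 6.13.
From the momentum equation for a rectangular channel, y₂/y₁ = ½[√(1 + 8Fr₁²) − 1] = ½[√301.2 − 1] = 8.18.
y₂ = 8.18 × 0.275 = 2.25 ft.
V₂ = q/y₂ = 5.01/2.25 = 2.23 ft/s. E₁ = y₁ + V₁²/2g = 5.43 ft; E₂ = y₂ + V₂²/2g = 2.33 ft. ΔE = E₁ − E₂ = 3.11 ft.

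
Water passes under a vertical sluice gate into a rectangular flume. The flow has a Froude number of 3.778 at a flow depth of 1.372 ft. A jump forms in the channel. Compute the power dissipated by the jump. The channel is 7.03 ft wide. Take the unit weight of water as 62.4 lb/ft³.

Fr₁ = 3.778 (given).
Conjugate-depth relation: y₂/y₁ = ½[√(1 + 8Fr₁²) − 1] = ½[√115.19 − 1] = 4.866.
y₂ = 4.866 × 1.372 = 6.676 ft.
V₁ = Fr₁·√(g·y₁) = 3.778×√(32.2×1.372) = 25.11 ft/s; q = V₁·y₁ = 34.45 ft²/s. V₂ = q/y₂ = 34.45/6.676 = 5.160 ft/s. E₁ = y₁ + V₁²/2g = 11.16 ft; E₂ = y₂ + V₂²/2g = 7.090 ft. ΔE = E₁ − E₂ = 4.074 ft.
Q = q·b = 34.45 × 7.03 = 242.2 cfs. P = γ·Q·ΔE/550 = 62.4 × 242.2 × 4.074 / 550 = 111.9 hp.

P = 111.9 hp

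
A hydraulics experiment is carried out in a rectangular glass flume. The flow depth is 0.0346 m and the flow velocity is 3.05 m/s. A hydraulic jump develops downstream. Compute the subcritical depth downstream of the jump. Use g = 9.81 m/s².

Fr₁ = V₁/√(g·y₁) = 3.05/√(9.81×0.0346) = 5.24.
From the momentum equation for a rectangular channel, y₂/y₁ = ½[√(1 + 8Fr₁²) − 1] = ½[√220.3 − 1] = 6.92.
y₂ = 6.92 × 0.0346 = 0.239 m.

y₂ = 0.239 m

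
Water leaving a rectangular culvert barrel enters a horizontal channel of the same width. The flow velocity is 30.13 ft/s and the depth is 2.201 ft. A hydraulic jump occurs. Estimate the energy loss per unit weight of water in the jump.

ΔE = 5.533 ft

Fr₁ = V₁/√(g·y₁) = 30.13/√(32.2×2.201) = 3.579.
Bélanger equation: y₂/y₁ = ½[√(1 + 8Fr₁²) − 1] = ½[√103.47 − 1] = 4.586.
y₂ = 4.586 × 2.201 = 10.09 ft.
Head loss: ΔE = (y₂ − y₁)³/(4y₁y₂) = (10.09 − 2.201)³/(4×2.201×10.09) = 491.7/88.87 = 5.533 ft.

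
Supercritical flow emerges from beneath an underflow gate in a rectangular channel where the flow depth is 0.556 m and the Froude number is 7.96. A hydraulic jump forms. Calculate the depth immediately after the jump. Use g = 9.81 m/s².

y₂ = 5.99 m

Fr₁ = 7.96 (given).
Conjugate-depth relation: y₂/y₁ = ½[√(1 + 8Fr₁²) − 1] = ½[√507.9 − 1] = 10.8.
y₂ = 10.8 × 0.556 = 5.99 m.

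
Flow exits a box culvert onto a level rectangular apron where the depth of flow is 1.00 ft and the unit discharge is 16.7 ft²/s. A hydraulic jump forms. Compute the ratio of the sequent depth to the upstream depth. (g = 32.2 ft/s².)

V₁ = q/y₁ = 16.7/1.00 = 16.7 ft/s. Fr₁ = V₁/√(g·y₁) = 16.7/√(32.2×1.00) = 2.94.
Conjugate-depth relation: y₂/y₁ = ½[√(1 + 8Fr₁²) − 1] = ½[√70.29 − 1] = 3.69.

y₂/y₁ = 3.69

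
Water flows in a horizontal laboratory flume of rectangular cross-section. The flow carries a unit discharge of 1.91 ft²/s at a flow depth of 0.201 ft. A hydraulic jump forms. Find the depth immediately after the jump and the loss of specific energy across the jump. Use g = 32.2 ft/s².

V₁ = q/y₁ = 1.91/0.201 = 9.50 ft/s. Fr₁ = V₁/√(g·y₁) = 9.50/√(32.2×0.201) = 3.74.
From the momentum equation for a rectangular channel, y₂/y₁ = ½[√(1 + 8Fr₁²) − 1] = ½[√112.6 − 1] = 4.81.
y₂ = 4.81 × 0.201 = 0.966 ft.
V₂ = q/y₂ = 1.91/0.966 = 1.98 ft/s. E₁ = y₁ + V₁²/2g = 1.60 ft; E₂ = y₂ + V₂²/2g = 1.03 ft. ΔE = E₁ − E₂ = 0.576 ft.

y₂ = 0.966 ft; ΔE = 0.576 ft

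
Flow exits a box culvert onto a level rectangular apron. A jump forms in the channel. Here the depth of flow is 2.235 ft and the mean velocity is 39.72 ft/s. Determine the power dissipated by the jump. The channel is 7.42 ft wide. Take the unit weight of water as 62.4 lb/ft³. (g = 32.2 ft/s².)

P = 923.7 hp

Fr₁ = V₁/√(g·y₁) = 39.72/√(32.2×2.235) = 4.682.
From the momentum equation for a rectangular channel, y₂/y₁ = ½[√(1 + 8Fr₁²) − 1] = ½[√176.38 − 1] = 6.140.
y₂ = 6.140 × 2.235 = 13.72 ft.
Head loss: ΔE = (y₂ − y₁)³/(4y₁y₂) = (13.72 − 2.235)³/(4×2.235×13.72) = 1516/122.7 = 12.36 ft.
q = V₁·y₁ = 39.72 × 2.235 = 88.77 ft²/s. Q = q·b = 88.77 × 7.42 = 658.7 cfs. P = γ·Q·ΔE/550 = 62.4 × 658.7 × 12.36 / 550 = 923.7 hp.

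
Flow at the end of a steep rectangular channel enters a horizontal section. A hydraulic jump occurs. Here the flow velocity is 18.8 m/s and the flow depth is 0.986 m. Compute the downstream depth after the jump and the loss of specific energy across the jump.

Fr₁ = V₁/√(g·y₁) = 18.8/√(9.81×0.986) = 6.04.
Conjugate-depth relation: y₂/y₁ = ½[√(1 + 8Fr₁²) − 1] = ½[√293.3 − 1] = 8.06.
y₂ = 8.06 × 0.986 = 7.95 m.
Head loss: ΔE = (y₂ − y₁)³/(4y₁y₂) = (7.95 − 0.986)³/(4×0.986×7.95) = 338/31.4 = 10.8 m.

y₂ = 7.95 m; ΔE = 10.8 m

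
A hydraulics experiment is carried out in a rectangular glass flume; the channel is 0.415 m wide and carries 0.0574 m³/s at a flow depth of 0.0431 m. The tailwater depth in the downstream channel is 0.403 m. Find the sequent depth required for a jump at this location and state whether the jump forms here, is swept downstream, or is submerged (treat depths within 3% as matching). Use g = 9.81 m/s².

q = Q/b = 0.0574/0.415 = 0.138 m²/s; V₁ = q/y₁ = 3.21 m/s. Fr₁ = V₁/√(g·y₁) = 4.94.
By Bélanger, y₂/y₁ = ½[√(1 + 8Fr₁²) − 1] = ½[√195.9 − 1] = 6.50.
y₂ = 6.50 × 0.0431 = 0.280 m.
Tailwater y_tw = 0.403 m: y_tw > y₂, so the jump is submerged.

y₂ = 0.280 m; the jump is submerged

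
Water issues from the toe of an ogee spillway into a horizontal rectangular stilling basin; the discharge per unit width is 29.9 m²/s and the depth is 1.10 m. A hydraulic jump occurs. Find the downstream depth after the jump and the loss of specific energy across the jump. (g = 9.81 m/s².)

y₂ = 12.3 m; ΔE = 26.1 m

V₁ = q/y₁ = 29.9/1.10 = 27.2 m/s. Fr₁ = V₁/√(g·y₁) = 27.2/√(9.81×1.10) = 8.27.
From the momentum equation for a rectangular channel, y₂/y₁ = ½[√(1 + 8Fr₁²) − 1] = ½[√548.8 − 1] = 11.2.
y₂ = 11.2 × 1.10 = 12.3 m.
Head loss: ΔE = (y₂ − y₁)³/(4y₁y₂) = (12.3 − 1.10)³/(4×1.10×12.3) = 1418/54.3 = 26.1 m.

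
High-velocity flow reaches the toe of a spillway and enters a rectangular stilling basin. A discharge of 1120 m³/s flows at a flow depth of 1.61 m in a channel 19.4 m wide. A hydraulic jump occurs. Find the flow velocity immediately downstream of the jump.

q = Q/b = 1120/19.4 = 57.7 m²/s; V₁ = q/y₁ = 35.9 m/s. Fr₁ = V₁/√(g·y₁) = 9.02.
By Bélanger, y₂/y₁ = ½[√(1 + 8Fr₁²) − 1] = ½[√652.3 − 1] = 12.3.
y₂ = 12.3 × 1.61 = 19.8 m.
V₂ = q/y₂ = 57.7/19.8 = 2.92 m/s.

V₂ = 2.92 m/s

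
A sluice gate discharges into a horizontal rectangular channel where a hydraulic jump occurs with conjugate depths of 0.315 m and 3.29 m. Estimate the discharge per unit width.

For a rectangular channel the momentum equation gives q² = ½·g·y₁·y₂·(y₁ + y₂) = ½×9.81×0.315×3.29×3.60 = 18.3.
q = √18.3 = 4.28 m²/s.

q = 4.28 m²/s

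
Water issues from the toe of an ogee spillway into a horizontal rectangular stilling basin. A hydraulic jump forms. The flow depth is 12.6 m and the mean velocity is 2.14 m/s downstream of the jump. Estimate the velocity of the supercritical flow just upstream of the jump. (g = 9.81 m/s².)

V₁ = 30.9 m/s

Fr₂ = V₂/√(g·y₂) = 2.14/√(9.81×12.6) = 0.192.
Applying the sequent-depth relation in reverse, y₁/y₂ = ½[√(1 + 8Fr₂²) − 1] = ½[√1.296 − 1] = 0.0693.
y₁ = 0.0693 × 12.6 = 0.873 m.
V₁ = q/y₁ = 27.0/0.873 = 30.9 m/s.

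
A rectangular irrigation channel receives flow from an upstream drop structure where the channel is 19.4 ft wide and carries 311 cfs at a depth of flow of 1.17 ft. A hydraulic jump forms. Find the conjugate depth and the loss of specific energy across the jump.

q = Q/b = 311/19.4 = 16.0 ft²/s; V₁ = q/y₁ = 13.7 ft/s. Fr₁ = V₁/√(g·y₁) = 2.23.
From the momentum equation for a rectangular channel, y₂/y₁ = ½[√(1 + 8Fr₁²) − 1] = ½[√40.87 − 1] = 2.70.
y₂ = 2.70 × 1.17 = 3.15 ft.
V₂ = q/y₂ = 16.0/3.15 = 5.08 ft/s. E₁ = y₁ + V₁²/2g = 4.09 ft; E₂ = y₂ + V₂²/2g = 3.56 ft. ΔE = E₁ − E₂ = 0.529 ft.

y₂ = 3.15 ft; ΔE = 0.529 ft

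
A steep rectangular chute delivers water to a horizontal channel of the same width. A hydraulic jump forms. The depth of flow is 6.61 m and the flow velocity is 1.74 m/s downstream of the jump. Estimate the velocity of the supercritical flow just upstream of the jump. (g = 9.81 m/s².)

V₁ = 20.2 m/s

Fr₂ = V₂/√(g·y₂) = 1.74/√(9.81×6.61) = 0.216.
From the momentum equation (using Fr₂), y₁/y₂ = ½[√(1 + 8Fr₂²) − 1] = ½[√1.374 − 1] = 0.0860.
y₁ = 0.0860 × 6.61 = 0.568 m.
V₁ = q/y₁ = 11.5/0.568 = 20.2 m/s.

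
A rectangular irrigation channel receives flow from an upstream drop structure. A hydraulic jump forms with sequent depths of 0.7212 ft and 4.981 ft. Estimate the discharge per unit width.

For a rectangular channel the momentum equation gives q² = ½·g·y₁·y₂·(y₁ + y₂) = ½×32.2×0.7212×4.981×5.702 = 329.8.
q = √329.8 = 18.16 ft²/s.

q = 18.16 ft²/s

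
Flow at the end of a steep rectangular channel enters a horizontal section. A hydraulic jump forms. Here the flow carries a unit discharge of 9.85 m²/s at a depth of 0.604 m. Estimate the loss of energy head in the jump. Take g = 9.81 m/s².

V₁ = q/y₁ = 9.85/0.604 = 16.3 m/s. Fr₁ = V₁/√(g·y₁) = 16.3/√(9.81×0.604) = 6.70.
Sequent-depth ratio: y₂/y₁ = ½[√(1 + 8Fr₁²) − 1] = ½[√360.1 − 1] = 8.99.
y₂ = 8.99 × 0.604 = 5.43 m.
V₂ = q/y₂ = 9.85/5.43 = 1.81 m/s. E₁ = y₁ + V₁²/2g = 14.2 m; E₂ = y₂ + V₂²/2g = 5.60 m. ΔE = E₁ − E₂ = 8.56 m.

ΔE = 8.56 m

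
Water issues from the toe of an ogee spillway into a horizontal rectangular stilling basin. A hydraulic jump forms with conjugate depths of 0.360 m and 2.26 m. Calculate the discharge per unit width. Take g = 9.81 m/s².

q = 3.23 m²/s

For a rectangular channel the momentum equation gives q² = ½·g·y₁·y₂·(y₁ + y₂) = ½×9.81×0.360×2.26×2.62 = 10.5.
q = √10.5 = 3.23 m²/s.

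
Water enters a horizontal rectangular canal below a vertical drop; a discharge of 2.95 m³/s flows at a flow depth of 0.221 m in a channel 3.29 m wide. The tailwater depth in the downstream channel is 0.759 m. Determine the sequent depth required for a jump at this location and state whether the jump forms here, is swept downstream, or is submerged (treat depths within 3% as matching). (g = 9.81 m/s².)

y₂ = 0.758 m; the jump forms here

q = Q/b = 2.95/3.29 = 0.897 m²/s; V₁ = q/y₁ = 4.06 m/s. Fr₁ = V₁/√(g·y₁) = 2.76.
Bélanger equation: y₂/y₁ = ½[√(1 + 8Fr₁²) − 1] = ½[√61.74 − 1] = 3.43.
y₂ = 3.43 × 0.221 = 0.758 m.
Tailwater y_tw = 0.759 m: y_tw ≈ y₂, so the jump forms here.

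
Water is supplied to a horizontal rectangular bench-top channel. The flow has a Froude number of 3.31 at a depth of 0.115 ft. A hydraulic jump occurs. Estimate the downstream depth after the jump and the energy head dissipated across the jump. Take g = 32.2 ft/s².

y₂ = 0.484 ft; ΔE = 0.226 ft

Fr₁ = 3.31 (given).
By Bélanger, y₂/y₁ = ½[√(1 + 8Fr₁²) − 1] = ½[√88.65 − 1] = 4.21.
y₂ = 4.21 × 0.115 = 0.484 ft.
Head loss: ΔE = (y₂ − y₁)³/(4y₁y₂) = (0.484 − 0.115)³/(4×0.115×0.484) = 0.0502/0.223 = 0.226 ft.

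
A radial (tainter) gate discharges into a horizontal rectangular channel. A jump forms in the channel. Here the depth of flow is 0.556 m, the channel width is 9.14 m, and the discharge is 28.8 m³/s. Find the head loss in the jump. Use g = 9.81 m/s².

ΔE = 0.357 m

q = Q/b = 28.8/9.14 = 3.15 m²/s; V₁ = q/y₁ = 5.67 m/s. Fr₁ = V₁/√(g·y₁) = 2.43.
From the momentum equation for a rectangular channel, y₂/y₁ = ½[√(1 + 8Fr₁²) − 1] = ½[√48.11 − 1] = 2.97.
y₂ = 2.97 × 0.556 = 1.65 m.
Head loss: ΔE = (y₂ − y₁)³/(4y₁y₂) = (1.65 − 0.556)³/(4×0.556×1.65) = 1.31/3.67 = 0.357 m.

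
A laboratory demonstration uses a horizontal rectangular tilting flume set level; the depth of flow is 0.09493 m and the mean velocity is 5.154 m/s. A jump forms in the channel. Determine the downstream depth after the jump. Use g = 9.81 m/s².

Fr₁ = V₁/√(g·y₁) = 5.154/√(9.81×0.09493) = 5.341.
Conjugate-depth relation: y₂/y₁ = ½[√(1 + 8Fr₁²) − 1] = ½[√229.20 − 1] = 7.070.
y₂ = 7.070 × 0.09493 = 0.6711 m.

y₂ = 0.6711 m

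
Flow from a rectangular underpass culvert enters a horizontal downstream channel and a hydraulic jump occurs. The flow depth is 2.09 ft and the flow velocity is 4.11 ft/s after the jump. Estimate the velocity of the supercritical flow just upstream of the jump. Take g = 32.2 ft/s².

Fr₂ = V₂/√(g·y₂) = 4.11/√(32.2×2.09) = 0.501.
The Bélanger relation is symmetric: y₁/y₂ = ½[√(1 + 8Fr₂²) − 1] = ½[√3.008 − 1] = 0.367.
y₁ = 0.367 × 2.09 = 0.767 ft.
V₁ = q/y₁ = 8.59/0.767 = 11.2 ft/s.

V₁ = 11.2 ft/s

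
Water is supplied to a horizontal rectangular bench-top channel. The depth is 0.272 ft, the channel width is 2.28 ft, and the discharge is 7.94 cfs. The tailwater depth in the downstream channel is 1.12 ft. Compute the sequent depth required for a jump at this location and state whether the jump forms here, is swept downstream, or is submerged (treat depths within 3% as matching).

y₂ = 1.53 ft; the jump is swept downstream

q = Q/b = 7.94/2.28 = 3.48 ft²/s; V₁ = q/y₁ = 12.8 ft/s. Fr₁ = V₁/√(g·y₁) = 4.33.
By Bélanger, y₂/y₁ = ½[√(1 + 8Fr₁²) − 1] = ½[√150.7 − 1] = 5.64.
y₂ = 5.64 × 0.272 = 1.53 ft.
Tailwater y_tw = 1.12 ft: y_tw < y₂, so the jump is swept downstream.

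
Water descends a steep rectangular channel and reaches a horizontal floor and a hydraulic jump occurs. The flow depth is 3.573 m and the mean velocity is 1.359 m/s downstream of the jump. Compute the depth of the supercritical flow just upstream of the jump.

Fr₂ = V₂/√(g·y₂) = 1.359/√(9.81×3.573) = 0.2295.
The Bélanger relation is symmetric: y₁/y₂ = ½[√(1 + 8Fr₂²) − 1] = ½[√1.4215 − 1] = 0.09614.
y₁ = 0.09614 × 3.573 = 0.3435 m.

y₁ = 0.3435 m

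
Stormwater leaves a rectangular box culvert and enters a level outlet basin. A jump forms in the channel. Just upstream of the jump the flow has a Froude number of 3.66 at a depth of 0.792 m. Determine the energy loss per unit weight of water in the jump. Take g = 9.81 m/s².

Fr₁ = 3.66 (given).
Bélanger equation: y₂/y₁ = ½[√(1 + 8Fr₁²) − 1] = ½[√108.2 − 1] = 4.70.
y₂ = 4.70 × 0.792 = 3.72 m.
Head loss: ΔE = (y₂ − y₁)³/(4y₁y₂) = (3.72 − 0.792)³/(4×0.792×3.72) = 25.2/11.8 = 2.13 m.

ΔE = 2.13 m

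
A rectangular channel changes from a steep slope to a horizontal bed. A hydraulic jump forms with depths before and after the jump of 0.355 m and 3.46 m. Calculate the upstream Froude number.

Fr₁ = 7.24

For a rectangular channel the momentum equation gives q² = ½·g·y₁·y₂·(y₁ + y₂) = ½×9.81×0.355×3.46×3.81 = 23.0.
q = √23.0 = 4.79 m²/s.
V₁ = q/y₁ = 13.5 m/s; Fr₁ = V₁/√(g·y₁) = 7.24.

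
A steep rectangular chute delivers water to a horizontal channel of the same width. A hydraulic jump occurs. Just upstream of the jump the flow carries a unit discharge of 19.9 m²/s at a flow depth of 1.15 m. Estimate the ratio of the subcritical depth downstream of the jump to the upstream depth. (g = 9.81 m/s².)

y₂/y₁ = 6.80

V₁ = q/y₁ = 19.9/1.15 = 17.3 m/s. Fr₁ = V₁/√(g·y₁) = 17.3/√(9.81×1.15) = 5.15.
From the momentum equation for a rectangular channel, y₂/y₁ = ½[√(1 + 8Fr₁²) − 1] = ½[√213.3 − 1] = 6.80.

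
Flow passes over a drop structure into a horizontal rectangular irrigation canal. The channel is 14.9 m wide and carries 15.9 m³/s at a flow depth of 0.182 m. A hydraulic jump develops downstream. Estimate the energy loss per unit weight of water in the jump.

q = Q/b = 15.9/14.9 = 1.07 m²/s; V₁ = q/y₁ = 5.86 m/s. Fr₁ = V₁/√(g·y₁) = 4.39.
Conjugate-depth relation: y₂/y₁ = ½[√(1 + 8Fr₁²) − 1] = ½[√155.0 − 1] = 5.73.
y₂ = 5.73 × 0.182 = 1.04 m.
V₂ = q/y₂ = 1.07/1.04 = 1.02 m/s. E₁ = y₁ + V₁²/2g = 1.93 m; E₂ = y₂ + V₂²/2g = 1.10 m. ΔE = E₁ − E₂ = 0.839 m.

ΔE = 0.839 m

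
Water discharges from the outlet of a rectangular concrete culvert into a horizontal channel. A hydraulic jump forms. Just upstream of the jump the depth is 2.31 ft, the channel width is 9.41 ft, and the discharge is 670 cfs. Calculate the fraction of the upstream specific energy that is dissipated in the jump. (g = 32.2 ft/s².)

ΔE/E₁ = 0.339 (33.9%)

q = Q/b = 670/9.41 = 71.2 ft²/s; V₁ = q/y₁ = 30.8 ft/s. Fr₁ = V₁/√(g·y₁) = 3.57.
Bélanger equation: y₂/y₁ = ½[√(1 + 8Fr₁²) − 1] = ½[√103.2 − 1] = 4.58.
y₂ = 4.58 × 2.31 = 10.6 ft.
E₁ = y₁ + V₁²/2g = 17.1 ft. ΔE = (y₂ − y₁)³/(4y₁y₂) = 5.78 ft. ΔE/E₁ = 5.78/17.1 = 0.339.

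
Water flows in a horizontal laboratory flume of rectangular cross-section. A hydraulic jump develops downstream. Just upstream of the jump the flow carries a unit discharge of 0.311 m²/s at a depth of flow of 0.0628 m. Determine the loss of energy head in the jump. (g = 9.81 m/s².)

ΔE = 0.765 m

V₁ = q/y₁ = 0.311/0.0628 = 4.95 m/s. Fr₁ = V₁/√(g·y₁) = 4.95/√(9.81×0.0628) = 6.31.
Conjugate-depth relation: y₂/y₁ = ½[√(1 + 8Fr₁²) − 1] = ½[√319.5 − 1] = 8.44.
y₂ = 8.44 × 0.0628 = 0.530 m.
V₂ = q/y₂ = 0.311/0.530 = 0.587 m/s. E₁ = y₁ + V₁²/2g = 1.31 m; E₂ = y₂ + V₂²/2g = 0.547 m. ΔE = E₁ − E₂ = 0.765 m.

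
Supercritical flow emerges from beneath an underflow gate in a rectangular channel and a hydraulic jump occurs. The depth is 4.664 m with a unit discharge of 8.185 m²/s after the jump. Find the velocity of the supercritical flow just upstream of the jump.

V₂ = q/y₂ = 8.185/4.664 = 1.755 m/s; Fr₂ = V₂/√(g·y₂) = 0.2594.
Applying the sequent-depth relation in reverse, y₁/y₂ = ½[√(1 + 8Fr₂²) − 1] = ½[√1.5385 − 1] = 0.1202.
y₁ = 0.1202 × 4.664 = 0.5605 m.
V₁ = q/y₁ = 8.185/0.5605 = 14.60 m/s.

V₁ = 14.60 m/s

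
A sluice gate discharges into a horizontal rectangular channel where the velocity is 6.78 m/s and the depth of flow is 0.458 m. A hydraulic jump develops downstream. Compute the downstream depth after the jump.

Fr₁ = V₁/√(g·y₁) = 6.78/√(9.81×0.458) = 3.20.
Sequent-depth ratio: y₂/y₁ = ½[√(1 + 8Fr₁²) − 1] = ½[√82.85 − 1] = 4.05.
y₂ = 4.05 × 0.458 = 1.86 m.

y₂ = 1.86 m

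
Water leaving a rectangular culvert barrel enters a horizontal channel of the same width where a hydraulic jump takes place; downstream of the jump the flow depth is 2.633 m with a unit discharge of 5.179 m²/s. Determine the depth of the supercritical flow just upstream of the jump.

V₂ = q/y₂ = 5.179/2.633 = 1.967 m/s; Fr₂ = V₂/√(g·y₂) = 0.3870.
Since the conjugate-depth ratio holds either way, y₁/y₂ = ½[√(1 + 8Fr₂²) − 1] = ½[√2.1983 − 1] = 0.2413.
y₁ = 0.2413 × 2.633 = 0.6354 m.

y₁ = 0.6354 m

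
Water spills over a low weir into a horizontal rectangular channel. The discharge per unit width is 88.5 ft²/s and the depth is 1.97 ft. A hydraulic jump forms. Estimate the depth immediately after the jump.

V₁ = q/y₁ = 88.5/1.97 = 44.9 ft/s. Fr₁ = V₁/√(g·y₁) = 44.9/√(32.2×1.97) = 5.64.
By Bélanger, y₂/y₁ = ½[√(1 + 8Fr₁²) − 1] = ½[√255.5 − 1] = 7.49.
y₂ = 7.49 × 1.97 = 14.8 ft.

y₂ = 14.8 ft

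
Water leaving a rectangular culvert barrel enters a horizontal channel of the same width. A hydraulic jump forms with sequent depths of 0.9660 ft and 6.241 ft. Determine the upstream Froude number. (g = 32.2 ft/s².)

Fr₁ = 4.909

For a rectangular channel the momentum equation gives q² = ½·g·y₁·y₂·(y₁ + y₂) = ½×32.2×0.9660×6.241×7.207 = 699.5.
q = √699.5 = 26.45 ft²/s.
V₁ = q/y₁ = 27.38 ft/s; Fr₁ = V₁/√(g·y₁) = 4.909.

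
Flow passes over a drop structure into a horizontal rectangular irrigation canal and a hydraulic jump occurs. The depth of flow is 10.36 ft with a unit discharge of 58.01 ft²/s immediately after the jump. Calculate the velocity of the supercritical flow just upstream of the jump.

V₂ = q/y₂ = 58.01/10.36 = 5.599 ft/s; Fr₂ = V₂/√(g·y₂) = 0.3066.
Applying the sequent-depth relation in reverse, y₁/y₂ = ½[√(1 + 8Fr₂²) − 1] = ½[√1.7519 − 1] = 0.1618.
y₁ = 0.1618 × 10.36 = 1.676 ft.
V₁ = q/y₁ = 58.01/1.676 = 34.61 ft/s.

V₁ = 34.61 ft/s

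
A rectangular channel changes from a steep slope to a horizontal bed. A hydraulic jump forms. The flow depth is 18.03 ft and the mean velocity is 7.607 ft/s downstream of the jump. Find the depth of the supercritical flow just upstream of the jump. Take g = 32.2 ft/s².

Fr₂ = V₂/√(g·y₂) = 7.607/√(32.2×18.03) = 0.3157.
From the momentum equation (using Fr₂), y₁/y₂ = ½[√(1 + 8Fr₂²) − 1] = ½[√1.7974 − 1] = 0.1703.
y₁ = 0.1703 × 18.03 = 3.071 ft.

y₁ = 3.071 ft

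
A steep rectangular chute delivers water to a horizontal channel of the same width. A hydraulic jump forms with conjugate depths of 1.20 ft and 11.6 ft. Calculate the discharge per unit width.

For a rectangular channel the momentum equation gives q² = ½·g·y₁·y₂·(y₁ + y₂) = ½×32.2×1.20×11.6×12.8 = 2869.
q = √2869 = 53.6 ft²/s.

q = 53.6 ft²/s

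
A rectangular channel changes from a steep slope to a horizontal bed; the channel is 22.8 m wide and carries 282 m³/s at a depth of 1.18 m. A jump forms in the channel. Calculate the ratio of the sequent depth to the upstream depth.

q = Q/b = 282/22.8 = 12.4 m²/s; V₁ = q/y₁ = 10.5 m/s. Fr₁ = V₁/√(g·y₁) = 3.08.
By Bélanger, y₂/y₁ = ½[√(1 + 8Fr₁²) − 1] = ½[√76.93 − 1] = 3.89.

y₂/y₁ = 3.89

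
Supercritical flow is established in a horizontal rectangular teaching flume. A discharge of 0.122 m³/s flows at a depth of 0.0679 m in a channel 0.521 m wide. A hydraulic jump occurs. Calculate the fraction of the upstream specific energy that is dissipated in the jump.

ΔE/E₁ = 0.417 (41.7%)

q = Q/b = 0.122/0.521 = 0.234 m²/s; V₁ = q/y₁ = 3.45 m/s. Fr₁ = V₁/√(g·y₁) = 4.23.
Conjugate-depth relation: y₂/y₁ = ½[√(1 + 8Fr₁²) − 1] = ½[√143.8 − 1] = 5.50.
y₂ = 5.50 × 0.0679 = 0.373 m.
E₁ = y₁ + V₁²/2g = 0.674 m. ΔE = (y₂ − y₁)³/(4y₁y₂) = 0.281 m. ΔE/E₁ = 0.281/0.674 = 0.417.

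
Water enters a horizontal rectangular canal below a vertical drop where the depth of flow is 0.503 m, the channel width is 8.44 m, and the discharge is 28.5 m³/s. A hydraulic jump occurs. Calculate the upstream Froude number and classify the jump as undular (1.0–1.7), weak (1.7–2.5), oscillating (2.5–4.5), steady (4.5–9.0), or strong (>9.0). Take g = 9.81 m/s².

q = Q/b = 28.5/8.44 = 3.38 m²/s; V₁ = q/y₁ = 6.71 m/s. Fr₁ = V₁/√(g·y₁) = 3.02.
Fr₁ = 3.02 lies in the oscillating range.

Fr₁ = 3.02; oscillating jump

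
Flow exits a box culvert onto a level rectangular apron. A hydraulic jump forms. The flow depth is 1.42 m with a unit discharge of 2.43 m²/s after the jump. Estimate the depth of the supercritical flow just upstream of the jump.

y₁ = 0.453 m

V₂ = q/y₂ = 2.43/1.42 = 1.71 m/s; Fr₂ = V₂/√(g·y₂) = 0.458.
Applying the sequent-depth relation in reverse, y₁/y₂ = ½[√(1 + 8Fr₂²) − 1] = ½[√2.682 − 1] = 0.319.
y₁ = 0.319 × 1.42 = 0.453 m.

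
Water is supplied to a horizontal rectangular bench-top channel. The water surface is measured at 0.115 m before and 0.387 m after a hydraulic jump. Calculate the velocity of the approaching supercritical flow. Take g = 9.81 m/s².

For a rectangular channel the momentum equation gives q² = ½·g·y₁·y₂·(y₁ + y₂) = ½×9.81×0.115×0.387×0.502 = 0.110.
q = √0.110 = 0.331 m²/s.
V₁ = q/y₁ = 0.331/0.115 = 2.88 m/s.

V₁ = 2.88 m/s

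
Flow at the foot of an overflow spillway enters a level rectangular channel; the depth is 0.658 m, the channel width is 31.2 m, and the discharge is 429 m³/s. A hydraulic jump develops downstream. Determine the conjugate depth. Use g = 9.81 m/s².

y₂ = 7.33 m

q = Q/b = 429/31.2 = 13.8 m²/s; V₁ = q/y₁ = 20.9 m/s. Fr₁ = V₁/√(g·y₁) = 8.22.
Bélanger equation: y₂/y₁ = ½[√(1 + 8Fr₁²) − 1] = ½[√542.2 − 1] = 11.1.
y₂ = 11.1 × 0.658 = 7.33 m.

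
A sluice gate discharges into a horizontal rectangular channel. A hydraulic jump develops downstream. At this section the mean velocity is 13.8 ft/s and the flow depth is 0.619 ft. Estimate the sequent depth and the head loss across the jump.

Fr₁ = V₁/√(g·y₁) = 13.8/√(32.2×0.619) = 3.09.
From the momentum equation for a rectangular channel, y₂/y₁ = ½[√(1 + 8Fr₁²) − 1] = ½[√77.44 − 1] = 3.90.
y₂ = 3.90 × 0.619 = 2.41 ft.
Head loss: ΔE = (y₂ − y₁)³/(4y₁y₂) = (2.41 − 0.619)³/(4×0.619×2.41) = 5.78/5.98 = 0.968 ft.

y₂ = 2.41 ft; ΔE = 0.968 ft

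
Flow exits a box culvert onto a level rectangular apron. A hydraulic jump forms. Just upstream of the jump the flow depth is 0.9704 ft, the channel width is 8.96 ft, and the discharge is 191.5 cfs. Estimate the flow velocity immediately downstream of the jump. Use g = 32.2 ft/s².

q = Q/b = 191.5/8.96 = 21.37 ft²/s; V₁ = q/y₁ = 22.02 ft/s. Fr₁ = V₁/√(g·y₁) = 3.940.
Sequent-depth ratio: y₂/y₁ = ½[√(1 + 8Fr₁²) − 1] = ½[√125.19 − 1] = 5.095.
y₂ = 5.095 × 0.9704 = 4.944 ft.
V₂ = q/y₂ = 21.37/4.944 = 4.323 ft/s.

V₂ = 4.323 ft/s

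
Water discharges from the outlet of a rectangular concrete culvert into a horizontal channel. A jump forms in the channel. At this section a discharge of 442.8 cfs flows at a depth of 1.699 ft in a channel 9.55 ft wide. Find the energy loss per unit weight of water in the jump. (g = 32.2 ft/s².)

q = Q/b = 442.8/9.55 = 46.37 ft²/s; V₁ = q/y₁ = 27.29 ft/s. Fr₁ = V₁/√(g·y₁) = 3.690.
From the momentum equation for a rectangular channel, y₂/y₁ = ½[√(1 + 8Fr₁²) − 1] = ½[√109.91 − 1] = 4.742.
y₂ = 4.742 × 1.699 = 8.056 ft.
V₂ = q/y₂ = 46.37/8.056 = 5.755 ft/s. E₁ = y₁ + V₁²/2g = 13.26 ft; E₂ = y₂ + V₂²/2g = 8.571 ft. ΔE = E₁ − E₂ = 4.693 ft.

ΔE = 4.693 ft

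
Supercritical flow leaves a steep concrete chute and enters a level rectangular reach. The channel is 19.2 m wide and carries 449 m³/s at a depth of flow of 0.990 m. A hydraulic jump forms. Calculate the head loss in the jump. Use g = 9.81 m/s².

q = Q/b = 449/19.2 = 23.4 m²/s; V₁ = q/y₁ = 23.6 m/s. Fr₁ = V₁/√(g·y₁) = 7.58.
Sequent-depth ratio: y₂/y₁ = ½[√(1 + 8Fr₁²) − 1] = ½[√460.6 − 1] = 10.2.
y₂ = 10.2 × 0.990 = 10.1 m.
V₂ = q/y₂ = 23.4/10.1 = 2.31 m/s. E₁ = y₁ + V₁²/2g = 29.4 m; E₂ = y₂ + V₂²/2g = 10.4 m. ΔE = E₁ − E₂ = 19.0 m.

ΔE = 19.0 m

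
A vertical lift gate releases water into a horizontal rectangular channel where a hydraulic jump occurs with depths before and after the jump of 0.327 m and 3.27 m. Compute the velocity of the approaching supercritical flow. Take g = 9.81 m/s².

For a rectangular channel the momentum equation gives q² = ½·g·y₁·y₂·(y₁ + y₂) = ½×9.81×0.327×3.27×3.60 = 18.9.
q = √18.9 = 4.34 m²/s.
V₁ = q/y₁ = 4.34/0.327 = 13.3 m/s.

V₁ = 13.3 m/s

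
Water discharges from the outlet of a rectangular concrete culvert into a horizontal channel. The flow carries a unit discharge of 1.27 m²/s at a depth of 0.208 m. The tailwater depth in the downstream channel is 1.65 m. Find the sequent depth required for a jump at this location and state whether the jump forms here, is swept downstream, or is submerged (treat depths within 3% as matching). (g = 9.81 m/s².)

y₂ = 1.16 m; the jump is submerged

V₁ = q/y₁ = 1.27/0.208 = 6.11 m/s. Fr₁ = V₁/√(g·y₁) = 6.11/√(9.81×0.208) = 4.27.
Bélanger equation: y₂/y₁ = ½[√(1 + 8Fr₁²) − 1] = ½[√147.2 − 1] = 5.57.
y₂ = 5.57 × 0.208 = 1.16 m.
Tailwater y_tw = 1.65 m: y_tw > y₂, so the jump is submerged.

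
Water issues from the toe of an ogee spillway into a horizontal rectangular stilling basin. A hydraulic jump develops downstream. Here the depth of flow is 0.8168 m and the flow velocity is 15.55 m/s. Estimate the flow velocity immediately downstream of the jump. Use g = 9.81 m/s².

V₂ = 2.135 m/s

Fr₁ = V₁/√(g·y₁) = 15.55/√(9.81×0.8168) = 5.493.
By Bélanger, y₂/y₁ = ½[√(1 + 8Fr₁²) − 1] = ½[√242.42 − 1] = 7.285.
y₂ = 7.285 × 0.8168 = 5.950 m.
q = V₁·y₁ = 15.55 × 0.8168 = 12.70 m²/s.
V₂ = q/y₂ = 12.70/5.950 = 2.135 m/s.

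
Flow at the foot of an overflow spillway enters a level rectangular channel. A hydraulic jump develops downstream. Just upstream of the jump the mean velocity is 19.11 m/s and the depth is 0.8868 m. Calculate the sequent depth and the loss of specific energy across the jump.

y₂ = 7.694 m; ΔE = 11.56 m

Fr₁ = V₁/√(g·y₁) = 19.11/√(9.81×0.8868) = 6.479.
Conjugate-depth relation: y₂/y₁ = ½[√(1 + 8Fr₁²) − 1] = ½[√336.83 − 1] = 8.676.
y₂ = 8.676 × 0.8868 = 7.694 m.
q = V₁·y₁ = 19.11 × 0.8868 = 16.95 m²/s. V₂ = q/y₂ = 16.95/7.694 = 2.203 m/s. E₁ = y₁ + V₁²/2g = 19.50 m; E₂ = y₂ + V₂²/2g = 7.942 m. ΔE = E₁ − E₂ = 11.56 m.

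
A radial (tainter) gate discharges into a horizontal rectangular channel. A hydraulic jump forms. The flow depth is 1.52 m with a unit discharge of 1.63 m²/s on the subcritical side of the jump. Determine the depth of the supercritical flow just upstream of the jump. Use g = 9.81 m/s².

y₁ = 0.206 m

V₂ = q/y₂ = 1.63/1.52 = 1.07 m/s; Fr₂ = V₂/√(g·y₂) = 0.278.
From the momentum equation (using Fr₂), y₁/y₂ = ½[√(1 + 8Fr₂²) − 1] = ½[√1.617 − 1] = 0.136.
y₁ = 0.136 × 1.52 = 0.206 m.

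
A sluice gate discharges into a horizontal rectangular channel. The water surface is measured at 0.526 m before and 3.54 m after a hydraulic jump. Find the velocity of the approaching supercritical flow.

V₁ = 11.6 m/s

For a rectangular channel the momentum equation gives q² = ½·g·y₁·y₂·(y₁ + y₂) = ½×9.81×0.526×3.54×4.07 = 37.1.
q = √37.1 = 6.09 m²/s.
V₁ = q/y₁ = 6.09/0.526 = 11.6 m/s.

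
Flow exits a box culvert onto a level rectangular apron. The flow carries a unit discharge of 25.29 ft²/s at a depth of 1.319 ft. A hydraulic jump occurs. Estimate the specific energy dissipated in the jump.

V₁ = q/y₁ = 25.29/1.319 = 19.17 ft/s. Fr₁ = V₁/√(g·y₁) = 19.17/√(32.2×1.319) = 2.942.
Conjugate-depth relation: y₂/y₁ = ½[√(1 + 8Fr₁²) − 1] = ½[√70.246 − 1] = 3.691.
y₂ = 3.691 × 1.319 = 4.868 ft.
Head loss: ΔE = (y₂ − y₁)³/(4y₁y₂) = (4.868 − 1.319)³/(4×1.319×4.868) = 44.70/25.68 = 1.740 ft.

ΔE = 1.740 ft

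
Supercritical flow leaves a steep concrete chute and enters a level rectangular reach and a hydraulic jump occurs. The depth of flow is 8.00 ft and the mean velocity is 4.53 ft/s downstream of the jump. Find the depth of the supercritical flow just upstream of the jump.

y₁ = 1.12 ft

Fr₂ = V₂/√(g·y₂) = 4.53/√(32.2×8.00) = 0.282.
The Bélanger relation is symmetric: y₁/y₂ = ½[√(1 + 8Fr₂²) − 1] = ½[√1.637 − 1] = 0.140.
y₁ = 0.140 × 8.00 = 1.12 ft.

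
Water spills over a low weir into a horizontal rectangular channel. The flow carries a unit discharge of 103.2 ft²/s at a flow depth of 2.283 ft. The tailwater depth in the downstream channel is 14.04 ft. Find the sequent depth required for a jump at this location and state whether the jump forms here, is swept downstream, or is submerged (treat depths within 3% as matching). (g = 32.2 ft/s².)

V₁ = q/y₁ = 103.2/2.283 = 45.20 ft/s. Fr₁ = V₁/√(g·y₁) = 45.20/√(32.2×2.283) = 5.272.
Conjugate-depth relation: y₂/y₁ = ½[√(1 + 8Fr₁²) − 1] = ½[√223.37 − 1] = 6.973.
y₂ = 6.973 × 2.283 = 15.92 ft.
Tailwater y_tw = 14.04 ft: y_tw < y₂, so the jump is swept downstream.

y₂ = 15.92 ft; the jump is swept downstream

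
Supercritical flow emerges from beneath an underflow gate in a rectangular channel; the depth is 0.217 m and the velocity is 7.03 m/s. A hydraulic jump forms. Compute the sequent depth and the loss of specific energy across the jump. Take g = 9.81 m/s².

Fr₁ = V₁/√(g·y₁) = 7.03/√(9.81×0.217) = 4.82.
Conjugate-depth relation: y₂/y₁ = ½[√(1 + 8Fr₁²) − 1] = ½[√186.7 − 1] = 6.33.
y₂ = 6.33 × 0.217 = 1.37 m.
q = V₁·y₁ = 7.03 × 0.217 = 1.53 m²/s. V₂ = q/y₂ = 1.53/1.37 = 1.11 m/s. E₁ = y₁ + V₁²/2g = 2.74 m; E₂ = y₂ + V₂²/2g = 1.44 m. ΔE = E₁ − E₂ = 1.30 m.

y₂ = 1.37 m; ΔE = 1.30 m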